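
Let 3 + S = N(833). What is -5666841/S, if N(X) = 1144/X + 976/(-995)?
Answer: 521875128915/240137 ≈ 2.1732e+6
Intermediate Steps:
N(X) = -976/995 + 1144/X (N(X) = 1144/X + 976*(-1/995) = 1144/X - 976/995 = -976/995 + 1144/X)
S = -2161233/828835 (S = -3 + (-976/995 + 1144/833) = -3 + 325272/828835 = -2161233/828835 ≈ -2.6076)
-5666841/S = -5666841/(-2161233/828835) = -5666841*(-828835/2161233) = 521875128915/240137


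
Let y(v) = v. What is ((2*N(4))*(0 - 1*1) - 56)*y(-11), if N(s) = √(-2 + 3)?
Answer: 638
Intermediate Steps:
N(s) = 1 (N(s) = √1 = 1)
((2*N(4))*(0 - 1*1) - 56)*y(-11) = ((2*1)*(0 - 1*1) - 56)*(-11) = (2*(0 - 1) - 56)*(-11) = (2*(-1) - 56)*(-11) = (-2 - 56)*(-11) = -58*(-11) = 638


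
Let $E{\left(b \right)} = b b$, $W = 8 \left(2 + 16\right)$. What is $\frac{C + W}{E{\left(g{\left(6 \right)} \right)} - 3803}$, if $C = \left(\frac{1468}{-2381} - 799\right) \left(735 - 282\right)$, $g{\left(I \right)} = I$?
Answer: $\frac{862117947}{8969227} \approx 96.12$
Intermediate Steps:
$W = 144$ ($W = 8 \cdot 18 = 144$)
$C = - \frac{862460811}{2381}$ ($C = \left(1468 \left(- \frac{1}{2381}\right) - 799\right) 453 = \left(- \frac{1468}{2381} - 799\right) 453 = \left(- \frac{1903887}{2381}\right) 453 = - \frac{862460811}{2381} \approx -3.6223 \cdot 10^{5}$)
$E{\left(b \right)} = b^{2}$
$\frac{C + W}{E{\left(g{\left(6 \right)} \right)} - 3803} = \frac{- \frac{862460811}{2381} + 144}{6^{2} - 3803} = - \frac{862117947}{2381 \left(36 - 3803\right)} = - \frac{862117947}{2381 \left(-3767\right)} = \left(- \frac{862117947}{2381}\right) \left(- \frac{1}{3767}\right) = \frac{862117947}{8969227}$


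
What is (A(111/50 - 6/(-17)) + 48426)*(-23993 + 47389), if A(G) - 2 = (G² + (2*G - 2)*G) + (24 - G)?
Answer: 204804735691393/180625 ≈ 1.1339e+9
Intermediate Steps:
A(G) = 26 + G² - G + G*(-2 + 2*G) (A(G) = 2 + ((G² + (2*G - 2)*G) + (24 - G)) = 2 + ((G² + (-2 + 2*G)*G) + (24 - G)) = 2 + ((G² + G*(-2 + 2*G)) + (24 - G)) = 2 + (24 + G² - G + G*(-2 + 2*G)) = 26 + G² - G + G*(-2 + 2*G))
(A(111/50 - 6/(-17)) + 48426)*(-23993 + 47389) = ((26 - 3*(111/50 - 6/(-17)) + 3*(111/50 - 6/(-17))²) + 48426)*(-23993 + 47389) = ((26 - 3*(111*(1/50) - 6*(-1/17)) + 3*(111*(1/50) - 6*(-1/17))²) + 48426)*23396 = ((26 - 3*(111/50 + 6/17) + 3*(111/50 + 6/17)²) + 48426)*23396 = ((26 - 3*2187/850 + 3*(2187/850)²) + 48426)*23396 = ((26 - 6561/850 + 3*(4782969/722500)) + 48426)*23396 = ((26 - 6561/850 + 14348907/722500) + 48426)*23396 = (27557057/722500 + 48426)*23396 = (35015342057/722500)*23396 = 204804735691393/180625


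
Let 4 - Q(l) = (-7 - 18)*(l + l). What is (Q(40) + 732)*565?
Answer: 1545840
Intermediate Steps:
Q(l) = 4 + 50*l (Q(l) = 4 - (-7 - 18)*(l + l) = 4 - (-25)*2*l = 4 - (-50)*l = 4 + 50*l)
(Q(40) + 732)*565 = ((4 + 50*40) + 732)*565 = ((4 + 2000) + 732)*565 = (2004 + 732)*565 = 2736*565 = 1545840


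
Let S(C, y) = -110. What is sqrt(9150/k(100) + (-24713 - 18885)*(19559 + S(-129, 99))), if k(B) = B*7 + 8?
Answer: I*sqrt(11806681597898)/118 ≈ 29119.0*I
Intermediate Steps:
k(B) = 8 + 7*B (k(B) = 7*B + 8 = 8 + 7*B)
sqrt(9150/k(100) + (-24713 - 18885)*(19559 + S(-129, 99))) = sqrt(9150/(8 + 7*100) + (-24713 - 18885)*(19559 - 110)) = sqrt(9150/(8 + 700) - 43598*19449) = sqrt(9150/708 - 847937502) = sqrt(9150*(1/708) - 847937502) = sqrt(1525/118 - 847937502) = sqrt(-100056623711/118) = I*sqrt(11806681597898)/118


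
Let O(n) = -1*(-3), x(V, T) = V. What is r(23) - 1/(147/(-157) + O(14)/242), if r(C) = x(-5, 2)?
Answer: -137521/35103 ≈ -3.9176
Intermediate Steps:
r(C) = -5
O(n) = 3
r(23) - 1/(147/(-157) + O(14)/242) = -5 - 1/(147/(-157) + 3/242) = -5 - 1/(147*(-1/157) + 3*(1/242)) = -5 - 1/(-147/157 + 3/242) = -5 - 1/(-35103/37994) = -5 - 1*(-37994/35103) = -5 + 37994/35103 = -137521/35103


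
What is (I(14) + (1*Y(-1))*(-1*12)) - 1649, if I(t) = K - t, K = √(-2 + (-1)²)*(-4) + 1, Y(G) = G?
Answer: -1650 - 4*I ≈ -1650.0 - 4.0*I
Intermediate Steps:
K = 1 - 4*I (K = √(-2 + 1)*(-4) + 1 = √(-1)*(-4) + 1 = I*(-4) + 1 = -4*I + 1 = 1 - 4*I ≈ 1.0 - 4.0*I)
I(t) = 1 - t - 4*I (I(t) = (1 - 4*I) - t = 1 - t - 4*I)
(I(14) + (1*Y(-1))*(-1*12)) - 1649 = ((1 - 1*14 - 4*I) + (1*(-1))*(-1*12)) - 1649 = ((1 - 14 - 4*I) - 1*(-12)) - 1649 = ((-13 - 4*I) + 12) - 1649 = (-1 - 4*I) - 1649 = -1650 - 4*I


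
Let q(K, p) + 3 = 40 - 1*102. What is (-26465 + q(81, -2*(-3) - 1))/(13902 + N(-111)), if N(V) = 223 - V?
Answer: -13265/7118 ≈ -1.8636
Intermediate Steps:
q(K, p) = -65 (q(K, p) = -3 + (40 - 1*102) = -3 + (40 - 102) = -3 - 62 = -65)
(-26465 + q(81, -2*(-3) - 1))/(13902 + N(-111)) = (-26465 - 65)/(13902 + (223 - 1*(-111))) = -26530/(13902 + (223 + 111)) = -26530/(13902 + 334) = -26530/14236 = -26530*1/14236 = -13265/7118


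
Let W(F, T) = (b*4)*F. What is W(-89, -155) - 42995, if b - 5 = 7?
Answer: -47267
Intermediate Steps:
b = 12 (b = 5 + 7 = 12)
W(F, T) = 48*F (W(F, T) = (12*4)*F = 48*F)
W(-89, -155) - 42995 = 48*(-89) - 42995 = -4272 - 42995 = -47267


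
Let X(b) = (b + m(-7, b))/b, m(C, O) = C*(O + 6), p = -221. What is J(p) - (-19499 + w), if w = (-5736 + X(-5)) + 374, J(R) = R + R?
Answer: 122083/5 ≈ 24417.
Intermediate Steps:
J(R) = 2*R
m(C, O) = C*(6 + O)
X(b) = (-42 - 6*b)/b (X(b) = (b - 7*(6 + b))/b = (b + (-42 - 7*b))/b = (-42 - 6*b)/b)
w = -26798/5 (w = (-5736 + (-6 - 42/(-5))) + 374 = (-5736 + (-6 - 42*(-1/5))) + 374 = (-5736 + (-6 + 42/5)) + 374 = (-5736 + 12/5) + 374 = -28668/5 + 374 = -26798/5 ≈ -5359.6)
J(p) - (-19499 + w) = 2*(-221) - (-19499 - 26798/5) = -442 - 1*(-124293/5) = -442 + 124293/5 = 122083/5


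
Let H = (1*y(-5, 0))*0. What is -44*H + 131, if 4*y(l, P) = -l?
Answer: 131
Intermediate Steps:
y(l, P) = -l/4 (y(l, P) = (-l)/4 = -l/4)
H = 0 (H = (1*(-¼*(-5)))*0 = (1*(5/4))*0 = (5/4)*0 = 0)
-44*H + 131 = -44*0 + 131 = 0 + 131 = 131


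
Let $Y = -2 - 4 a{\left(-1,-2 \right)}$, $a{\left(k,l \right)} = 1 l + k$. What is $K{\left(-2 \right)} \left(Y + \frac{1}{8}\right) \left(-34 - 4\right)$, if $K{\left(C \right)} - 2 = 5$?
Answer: $- \frac{10773}{4} \approx -2693.3$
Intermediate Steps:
$K{\left(C \right)} = 7$ ($K{\left(C \right)} = 2 + 5 = 7$)
$a{\left(k,l \right)} = k + l$ ($a{\left(k,l \right)} = l + k = k + l$)
$Y = 10$ ($Y = -2 - 4 \left(-1 - 2\right) = -2 - -12 = -2 + 12 = 10$)
$K{\left(-2 \right)} \left(Y + \frac{1}{8}\right) \left(-34 - 4\right) = 7 \left(10 + \frac{1}{8}\right) \left(-34 - 4\right) = 7 \left(10 + \frac{1}{8}\right) \left(-38\right) = 7 \cdot \frac{81}{8} \left(-38\right) = 7 \left(- \frac{1539}{4}\right) = - \frac{10773}{4}$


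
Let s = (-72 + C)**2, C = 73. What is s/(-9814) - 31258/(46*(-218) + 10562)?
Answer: -153383273/2620338 ≈ -58.536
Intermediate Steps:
s = 1 (s = (-72 + 73)**2 = 1**2 = 1)
s/(-9814) - 31258/(46*(-218) + 10562) = 1/(-9814) - 31258/(46*(-218) + 10562) = 1*(-1/9814) - 31258/(-10028 + 10562) = -1/9814 - 31258/534 = -1/9814 - 31258*1/534 = -1/9814 - 15629/267 = -153383273/2620338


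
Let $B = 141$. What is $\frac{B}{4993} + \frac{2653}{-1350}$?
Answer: $- \frac{13056079}{6740550} \approx -1.9369$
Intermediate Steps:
$\frac{B}{4993} + \frac{2653}{-1350} = \frac{141}{4993} + \frac{2653}{-1350} = 141 \cdot \frac{1}{4993} + 2653 \left(- \frac{1}{1350}\right) = \frac{141}{4993} - \frac{2653}{1350} = - \frac{13056079}{6740550}$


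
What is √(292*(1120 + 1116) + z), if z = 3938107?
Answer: 29*√5459 ≈ 2142.7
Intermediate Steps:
√(292*(1120 + 1116) + z) = √(292*(1120 + 1116) + 3938107) = √(292*2236 + 3938107) = √(652912 + 3938107) = √4591019 = 29*√5459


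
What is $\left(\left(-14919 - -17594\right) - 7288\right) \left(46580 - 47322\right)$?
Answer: $3422846$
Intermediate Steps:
$\left(\left(-14919 - -17594\right) - 7288\right) \left(46580 - 47322\right) = \left(\left(-14919 + 17594\right) - 7288\right) \left(-742\right) = \left(2675 - 7288\right) \left(-742\right) = \left(-4613\right) \left(-742\right) = 3422846$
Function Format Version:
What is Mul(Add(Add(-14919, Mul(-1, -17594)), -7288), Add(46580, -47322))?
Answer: 3422846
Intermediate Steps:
Mul(Add(Add(-14919, Mul(-1, -17594)), -7288), Add(46580, -47322)) = Mul(Add(Add(-14919, 17594), -7288), -742) = Mul(Add(2675, -7288), -742) = Mul(-4613, -742) = 3422846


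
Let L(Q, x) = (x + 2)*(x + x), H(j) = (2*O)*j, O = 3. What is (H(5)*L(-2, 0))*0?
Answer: 0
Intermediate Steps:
H(j) = 6*j (H(j) = (2*3)*j = 6*j)
L(Q, x) = 2*x*(2 + x) (L(Q, x) = (2 + x)*(2*x) = 2*x*(2 + x))
(H(5)*L(-2, 0))*0 = ((6*5)*(2*0*(2 + 0)))*0 = (30*(2*0*2))*0 = (30*0)*0 = 0*0 = 0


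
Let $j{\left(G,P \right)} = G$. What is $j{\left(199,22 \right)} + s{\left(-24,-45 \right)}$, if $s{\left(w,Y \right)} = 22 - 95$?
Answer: $126$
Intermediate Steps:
$s{\left(w,Y \right)} = -73$ ($s{\left(w,Y \right)} = 22 - 95 = -73$)
$j{\left(199,22 \right)} + s{\left(-24,-45 \right)} = 199 - 73 = 126$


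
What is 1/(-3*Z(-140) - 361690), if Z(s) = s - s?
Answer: -1/361690 ≈ -2.7648e-6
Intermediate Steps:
Z(s) = 0
1/(-3*Z(-140) - 361690) = 1/(-3*0 - 361690) = 1/(0 - 361690) = 1/(-361690) = -1/361690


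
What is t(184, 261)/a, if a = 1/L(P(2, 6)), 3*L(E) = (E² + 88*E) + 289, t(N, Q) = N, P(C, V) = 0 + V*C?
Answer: 273976/3 ≈ 91325.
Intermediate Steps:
P(C, V) = C*V (P(C, V) = 0 + C*V = C*V)
L(E) = 289/3 + E²/3 + 88*E/3 (L(E) = ((E² + 88*E) + 289)/3 = (289 + E² + 88*E)/3 = 289/3 + E²/3 + 88*E/3)
a = 3/1489 (a = 1/(289/3 + (2*6)²/3 + 88*(2*6)/3) = 1/(289/3 + (⅓)*12² + (88/3)*12) = 1/(289/3 + (⅓)*144 + 352) = 1/(289/3 + 48 + 352) = 1/(1489/3) = 3/1489 ≈ 0.0020148)
t(184, 261)/a = 184/(3/1489) = 184*(1489/3) = 273976/3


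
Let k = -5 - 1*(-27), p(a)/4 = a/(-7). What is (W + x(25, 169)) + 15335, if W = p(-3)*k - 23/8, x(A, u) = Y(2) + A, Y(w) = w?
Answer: 862223/56 ≈ 15397.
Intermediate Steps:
p(a) = -4*a/7 (p(a) = 4*(a/(-7)) = 4*(a*(-⅐)) = 4*(-a/7) = -4*a/7)
k = 22 (k = -5 + 27 = 22)
x(A, u) = 2 + A
W = 1951/56 (W = -4/7*(-3)*22 - 23/8 = (12/7)*22 - 23*⅛ = 264/7 - 23/8 = 1951/56 ≈ 34.839)
(W + x(25, 169)) + 15335 = (1951/56 + (2 + 25)) + 15335 = (1951/56 + 27) + 15335 = 3463/56 + 15335 = 862223/56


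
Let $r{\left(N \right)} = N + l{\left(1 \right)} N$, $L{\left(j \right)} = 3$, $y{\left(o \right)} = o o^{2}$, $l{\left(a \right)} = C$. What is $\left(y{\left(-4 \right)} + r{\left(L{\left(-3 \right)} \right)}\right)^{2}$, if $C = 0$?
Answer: $3721$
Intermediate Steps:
$l{\left(a \right)} = 0$
$y{\left(o \right)} = o^{3}$
$r{\left(N \right)} = N$ ($r{\left(N \right)} = N + 0 N = N + 0 = N$)
$\left(y{\left(-4 \right)} + r{\left(L{\left(-3 \right)} \right)}\right)^{2} = \left(\left(-4\right)^{3} + 3\right)^{2} = \left(-64 + 3\right)^{2} = \left(-61\right)^{2} = 3721$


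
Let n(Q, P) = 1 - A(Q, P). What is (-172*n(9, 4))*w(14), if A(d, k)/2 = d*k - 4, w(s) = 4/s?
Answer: 3096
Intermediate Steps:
A(d, k) = -8 + 2*d*k (A(d, k) = 2*(d*k - 4) = 2*(-4 + d*k) = -8 + 2*d*k)
n(Q, P) = 9 - 2*P*Q (n(Q, P) = 1 - (-8 + 2*Q*P) = 1 - (-8 + 2*P*Q) = 1 + (8 - 2*P*Q) = 9 - 2*P*Q)
(-172*n(9, 4))*w(14) = (-172*(9 - 2*4*9))*(4/14) = (-172*(9 - 72))*(4*(1/14)) = -172*(-63)*(2/7) = 10836*(2/7) = 3096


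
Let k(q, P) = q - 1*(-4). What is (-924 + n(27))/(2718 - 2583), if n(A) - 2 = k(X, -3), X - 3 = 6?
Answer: -101/15 ≈ -6.7333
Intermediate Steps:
X = 9 (X = 3 + 6 = 9)
k(q, P) = 4 + q (k(q, P) = q + 4 = 4 + q)
n(A) = 15 (n(A) = 2 + (4 + 9) = 2 + 13 = 15)
(-924 + n(27))/(2718 - 2583) = (-924 + 15)/(2718 - 2583) = -909/135 = -909*1/135 = -101/15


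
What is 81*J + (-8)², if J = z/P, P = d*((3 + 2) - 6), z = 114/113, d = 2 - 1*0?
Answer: 2615/113 ≈ 23.142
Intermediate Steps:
d = 2 (d = 2 + 0 = 2)
z = 114/113 (z = 114*(1/113) = 114/113 ≈ 1.0089)
P = -2 (P = 2*((3 + 2) - 6) = 2*(5 - 6) = 2*(-1) = -2)
J = -57/113 (J = (114/113)/(-2) = (114/113)*(-½) = -57/113 ≈ -0.50443)
81*J + (-8)² = 81*(-57/113) + (-8)² = -4617/113 + 64 = 2615/113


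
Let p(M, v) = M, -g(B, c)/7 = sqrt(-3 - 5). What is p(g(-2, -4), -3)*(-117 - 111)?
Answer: 3192*I*sqrt(2) ≈ 4514.2*I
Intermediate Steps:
g(B, c) = -14*I*sqrt(2) (g(B, c) = -7*sqrt(-3 - 5) = -14*I*sqrt(2))
p(g(-2, -4), -3)*(-117 - 111) = (-14*I*sqrt(2))*(-117 - 111) = -14*I*sqrt(2)*(-228) = 3192*I*sqrt(2)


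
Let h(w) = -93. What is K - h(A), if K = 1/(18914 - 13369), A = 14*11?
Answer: 515686/5545 ≈ 93.000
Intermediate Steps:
A = 154
K = 1/5545 ≈ 0.00018034
K - h(A) = 1/5545 - 1*(-93) = 1/5545 + 93 = 515686/5545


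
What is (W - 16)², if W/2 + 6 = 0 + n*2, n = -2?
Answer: 1296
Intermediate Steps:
W = -20 (W = -12 + 2*(0 - 2*2) = -12 + 2*(0 - 4) = -12 + 2*(-4) = -12 - 8 = -20)
(W - 16)² = (-20 - 16)² = (-36)² = 1296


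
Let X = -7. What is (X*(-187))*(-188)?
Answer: -246092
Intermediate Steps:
(X*(-187))*(-188) = -7*(-187)*(-188) = 1309*(-188) = -246092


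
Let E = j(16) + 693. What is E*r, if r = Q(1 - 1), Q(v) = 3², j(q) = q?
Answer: 6381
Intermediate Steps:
Q(v) = 9
r = 9
E = 709 (E = 16 + 693 = 709)
E*r = 709*9 = 6381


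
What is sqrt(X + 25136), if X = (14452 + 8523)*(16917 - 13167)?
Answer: sqrt(86181386) ≈ 9283.4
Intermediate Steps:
X = 86156250 (X = 22975*3750 = 86156250)
sqrt(X + 25136) = sqrt(86156250 + 25136) = sqrt(86181386)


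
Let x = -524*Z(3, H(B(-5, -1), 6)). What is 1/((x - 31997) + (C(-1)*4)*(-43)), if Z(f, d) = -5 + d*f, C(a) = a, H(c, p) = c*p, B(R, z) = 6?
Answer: -1/85797 ≈ -1.1655e-5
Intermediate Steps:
x = -53972 (x = -524*(-5 + (6*6)*3) = -524*(-5 + 36*3) = -524*(-5 + 108) = -524*103 = -53972)
1/((x - 31997) + (C(-1)*4)*(-43)) = 1/((-53972 - 31997) - 1*4*(-43)) = 1/(-85969 - 4*(-43)) = 1/(-85969 + 172) = 1/(-85797) = -1/85797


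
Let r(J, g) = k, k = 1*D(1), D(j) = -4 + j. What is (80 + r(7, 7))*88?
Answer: 6776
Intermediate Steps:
k = -3 (k = 1*(-4 + 1) = 1*(-3) = -3)
r(J, g) = -3
(80 + r(7, 7))*88 = (80 - 3)*88 = 77*88 = 6776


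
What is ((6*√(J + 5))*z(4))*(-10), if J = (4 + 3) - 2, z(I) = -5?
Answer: 300*√10 ≈ 948.68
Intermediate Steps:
J = 5 (J = 7 - 2 = 5)
((6*√(J + 5))*z(4))*(-10) = ((6*√(5 + 5))*(-5))*(-10) = ((6*√10)*(-5))*(-10) = -30*√10*(-10) = 300*√10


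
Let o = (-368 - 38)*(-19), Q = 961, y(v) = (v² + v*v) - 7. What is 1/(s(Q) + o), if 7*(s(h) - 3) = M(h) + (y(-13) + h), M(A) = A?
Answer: 7/56272 ≈ 0.00012440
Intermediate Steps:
y(v) = -7 + 2*v² (y(v) = (v² + v²) - 7 = 2*v² - 7 = -7 + 2*v²)
o = 7714 (o = -406*(-19) = 7714)
s(h) = 352/7 + 2*h/7 (s(h) = 3 + (h + ((-7 + 2*(-13)²) + h))/7 = 3 + (h + ((-7 + 2*169) + h))/7 = 3 + (h + ((-7 + 338) + h))/7 = 3 + (h + (331 + h))/7 = 3 + (331 + 2*h)/7 = 3 + (331/7 + 2*h/7) = 352/7 + 2*h/7)
1/(s(Q) + o) = 1/((352/7 + (2/7)*961) + 7714) = 1/((352/7 + 1922/7) + 7714) = 1/(2274/7 + 7714) = 1/(56272/7) = 7/56272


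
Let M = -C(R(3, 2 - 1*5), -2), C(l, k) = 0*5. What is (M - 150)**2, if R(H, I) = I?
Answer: 22500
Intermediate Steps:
C(l, k) = 0
M = 0 (M = -1*0 = 0)
(M - 150)**2 = (0 - 150)**2 = (-150)**2 = 22500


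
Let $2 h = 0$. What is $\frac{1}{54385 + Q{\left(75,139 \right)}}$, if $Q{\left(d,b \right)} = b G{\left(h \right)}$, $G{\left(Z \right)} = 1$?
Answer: $\frac{1}{54524} \approx 1.8341 \cdot 10^{-5}$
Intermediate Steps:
$h = 0$ ($h = \frac{1}{2} \cdot 0 = 0$)
$Q{\left(d,b \right)} = b$ ($Q{\left(d,b \right)} = b 1 = b$)
$\frac{1}{54385 + Q{\left(75,139 \right)}} = \frac{1}{54385 + 139} = \frac{1}{54524}$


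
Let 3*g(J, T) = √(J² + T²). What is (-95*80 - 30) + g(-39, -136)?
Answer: -7630 + √20017/3 ≈ -7582.8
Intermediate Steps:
g(J, T) = √(J² + T²)/3
(-95*80 - 30) + g(-39, -136) = (-95*80 - 30) + √((-39)² + (-136)²)/3 = (-7600 - 30) + √(1521 + 18496)/3 = -7630 + √20017/3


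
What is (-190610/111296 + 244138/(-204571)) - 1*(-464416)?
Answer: 5286863339556749/11383967008 ≈ 4.6441e+5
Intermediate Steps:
(-190610/111296 + 244138/(-204571)) - 1*(-464416) = (-190610*1/111296 + 244138*(-1/204571)) + 464416 = (-95305/55648 - 244138/204571) + 464416 = -33082430579/11383967008 + 464416 = 5286863339556749/11383967008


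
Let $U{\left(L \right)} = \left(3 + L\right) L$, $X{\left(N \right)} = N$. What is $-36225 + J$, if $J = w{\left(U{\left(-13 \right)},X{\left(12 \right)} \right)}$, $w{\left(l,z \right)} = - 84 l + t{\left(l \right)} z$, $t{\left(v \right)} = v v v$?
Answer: $26316855$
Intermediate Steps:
$t{\left(v \right)} = v^{3}$ ($t{\left(v \right)} = v^{2} v = v^{3}$)
$U{\left(L \right)} = L \left(3 + L\right)$
$w{\left(l,z \right)} = - 84 l + z l^{3}$ ($w{\left(l,z \right)} = - 84 l + l^{3} z = - 84 l + z l^{3}$)
$J = 26353080$ ($J = - 13 \left(3 - 13\right) \left(-84 + 12 \left(- 13 \left(3 - 13\right)\right)^{2}\right) = \left(-13\right) \left(-10\right) \left(-84 + 12 \left(\left(-13\right) \left(-10\right)\right)^{2}\right) = 130 \left(-84 + 12 \cdot 130^{2}\right) = 130 \left(-84 + 12 \cdot 16900\right) = 130 \left(-84 + 202800\right) = 130 \cdot 202716 = 26353080$)
$-36225 + J = -36225 + 26353080 = 26316855$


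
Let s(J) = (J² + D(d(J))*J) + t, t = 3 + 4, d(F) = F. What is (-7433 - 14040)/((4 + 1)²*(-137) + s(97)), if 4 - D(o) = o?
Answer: 21473/3030 ≈ 7.0868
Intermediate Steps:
D(o) = 4 - o
t = 7
s(J) = 7 + J² + J*(4 - J) (s(J) = (J² + (4 - J)*J) + 7 = (J² + J*(4 - J)) + 7 = 7 + J² + J*(4 - J))
(-7433 - 14040)/((4 + 1)²*(-137) + s(97)) = (-7433 - 14040)/((4 + 1)²*(-137) + (7 + 4*97)) = -21473/(5²*(-137) + (7 + 388)) = -21473/(25*(-137) + 395) = -21473/(-3425 + 395) = -21473/(-3030) = -21473*(-1/3030) = 21473/3030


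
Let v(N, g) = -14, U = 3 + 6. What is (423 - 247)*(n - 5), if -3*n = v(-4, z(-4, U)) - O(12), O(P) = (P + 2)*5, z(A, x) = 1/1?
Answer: 4048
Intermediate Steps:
U = 9
z(A, x) = 1
O(P) = 10 + 5*P (O(P) = (2 + P)*5 = 10 + 5*P)
n = 28 (n = -(-14 - (10 + 5*12))/3 = -(-14 - (10 + 60))/3 = -(-14 - 1*70)/3 = -(-14 - 70)/3 = -⅓*(-84) = 28)
(423 - 247)*(n - 5) = (423 - 247)*(28 - 5) = 176*23 = 4048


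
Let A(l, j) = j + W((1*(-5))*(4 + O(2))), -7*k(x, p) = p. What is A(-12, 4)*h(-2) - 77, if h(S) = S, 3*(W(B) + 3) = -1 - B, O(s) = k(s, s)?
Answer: -635/7 ≈ -90.714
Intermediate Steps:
k(x, p) = -p/7
O(s) = -s/7
W(B) = -10/3 - B/3 (W(B) = -3 + (-1 - B)/3 = -3 + (-⅓ - B/3) = -10/3 - B/3)
A(l, j) = 20/7 + j (A(l, j) = j + (-10/3 - 1*(-5)*(4 - ⅐*2)/3) = j + (-10/3 - (-5)*(4 - 2/7)/3) = j + (-10/3 - (-5)*26/(3*7)) = j + (-10/3 - ⅓*(-130/7)) = j + (-10/3 + 130/21) = j + 20/7 = 20/7 + j)
A(-12, 4)*h(-2) - 77 = (20/7 + 4)*(-2) - 77 = (48/7)*(-2) - 77 = -96/7 - 77 = -635/7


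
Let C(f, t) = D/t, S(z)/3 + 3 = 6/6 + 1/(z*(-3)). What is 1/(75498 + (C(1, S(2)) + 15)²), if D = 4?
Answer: 169/12794131 ≈ 1.3209e-5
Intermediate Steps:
S(z) = -6 - 1/z (S(z) = -9 + 3*(6/6 + 1/(z*(-3))) = -9 + 3*(6*(⅙) - ⅓/z) = -9 + 3*(1 - 1/(3*z)) = -9 + (3 - 1/z) = -6 - 1/z)
C(f, t) = 4/t
1/(75498 + (C(1, S(2)) + 15)²) = 1/(75498 + (4/(-6 - 1/2) + 15)²) = 1/(75498 + (4/(-6 - 1*½) + 15)²) = 1/(75498 + (4/(-6 - ½) + 15)²) = 1/(75498 + (4/(-13/2) + 15)²) = 1/(75498 + (4*(-2/13) + 15)²) = 1/(75498 + (-8/13 + 15)²) = 1/(75498 + (187/13)²) = 1/(75498 + 34969/169) = 1/(12794131/169) = 169/12794131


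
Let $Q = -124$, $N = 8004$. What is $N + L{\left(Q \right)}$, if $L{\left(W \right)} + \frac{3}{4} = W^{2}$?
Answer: $\frac{93517}{4} \approx 23379.0$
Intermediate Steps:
$L{\left(W \right)} = - \frac{3}{4} + W^{2}$
$N + L{\left(Q \right)} = 8004 - \left(\frac{3}{4} - \left(-124\right)^{2}\right) = 8004 + \left(- \frac{3}{4} + 15376\right) = 8004 + \frac{61501}{4} = \frac{93517}{4}$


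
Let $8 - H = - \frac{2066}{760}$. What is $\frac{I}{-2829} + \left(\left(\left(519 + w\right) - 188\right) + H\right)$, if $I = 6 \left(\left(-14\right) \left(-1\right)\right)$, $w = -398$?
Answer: $- \frac{20178581}{358340} \approx -56.311$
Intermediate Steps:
$H = \frac{4073}{380}$ ($H = 8 - - \frac{2066}{760} = 8 - \left(-2066\right) \frac{1}{760} = 8 - - \frac{1033}{380} = 8 + \frac{1033}{380} = \frac{4073}{380} \approx 10.718$)
$I = 84$ ($I = 6 \cdot 14 = 84$)
$\frac{I}{-2829} + \left(\left(\left(519 + w\right) - 188\right) + H\right) = \frac{84}{-2829} + \left(\left(\left(519 - 398\right) - 188\right) + \frac{4073}{380}\right) = 84 \left(- \frac{1}{2829}\right) + \left(\left(121 - 188\right) + \frac{4073}{380}\right) = - \frac{28}{943} + \left(-67 + \frac{4073}{380}\right) = - \frac{28}{943} - \frac{21387}{380} = - \frac{20178581}{358340}$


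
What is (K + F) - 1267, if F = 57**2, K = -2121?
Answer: -139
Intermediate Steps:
F = 3249
(K + F) - 1267 = (-2121 + 3249) - 1267 = 1128 - 1267 = -139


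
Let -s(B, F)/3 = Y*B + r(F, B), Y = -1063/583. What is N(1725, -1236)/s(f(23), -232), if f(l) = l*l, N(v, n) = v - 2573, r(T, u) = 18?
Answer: -494384/1655499 ≈ -0.29863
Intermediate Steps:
Y = -1063/583 (Y = -1063*1/583 = -1063/583 ≈ -1.8233)
N(v, n) = -2573 + v
f(l) = l²
s(B, F) = -54 + 3189*B/583 (s(B, F) = -3*(-1063*B/583 + 18) = -3*(18 - 1063*B/583) = -54 + 3189*B/583)
N(1725, -1236)/s(f(23), -232) = (-2573 + 1725)/(-54 + (3189/583)*23²) = -848/(-54 + (3189/583)*529) = -848/(-54 + 1686981/583) = -848/1655499/583 = -848*583/1655499 = -494384/1655499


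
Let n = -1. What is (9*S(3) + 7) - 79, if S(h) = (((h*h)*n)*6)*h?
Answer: -1530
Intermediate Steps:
S(h) = -6*h³ (S(h) = (((h*h)*(-1))*6)*h = ((h²*(-1))*6)*h = (-h²*6)*h = (-6*h²)*h = -6*h³)
(9*S(3) + 7) - 79 = (9*(-6*3³) + 7) - 79 = (9*(-6*27) + 7) - 79 = (9*(-162) + 7) - 79 = (-1458 + 7) - 79 = -1451 - 79 = -1530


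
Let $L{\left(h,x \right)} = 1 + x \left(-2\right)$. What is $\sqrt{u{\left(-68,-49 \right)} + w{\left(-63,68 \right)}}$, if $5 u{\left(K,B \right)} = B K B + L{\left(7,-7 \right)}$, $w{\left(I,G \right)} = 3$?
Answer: $\frac{i \sqrt{816190}}{5} \approx 180.69 i$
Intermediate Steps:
$L{\left(h,x \right)} = 1 - 2 x$
$u{\left(K,B \right)} = 3 + \frac{K B^{2}}{5}$ ($u{\left(K,B \right)} = \frac{B K B + \left(1 - -14\right)}{5} = \frac{K B^{2} + \left(1 + 14\right)}{5} = \frac{K B^{2} + 15}{5} = \frac{15 + K B^{2}}{5} = 3 + \frac{K B^{2}}{5}$)
$\sqrt{u{\left(-68,-49 \right)} + w{\left(-63,68 \right)}} = \sqrt{\left(3 + \frac{1}{5} \left(-68\right) \left(-49\right)^{2}\right) + 3} = \sqrt{\left(3 + \frac{1}{5} \left(-68\right) 2401\right) + 3} = \sqrt{\left(3 - \frac{163268}{5}\right) + 3} = \sqrt{- \frac{163253}{5} + 3} = \sqrt{- \frac{163238}{5}} = \frac{i \sqrt{816190}}{5}$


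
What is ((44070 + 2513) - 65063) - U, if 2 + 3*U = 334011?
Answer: -389449/3 ≈ -1.2982e+5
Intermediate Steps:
U = 334009/3 (U = -⅔ + (⅓)*334011 = -⅔ + 111337 = 334009/3 ≈ 1.1134e+5)
((44070 + 2513) - 65063) - U = ((44070 + 2513) - 65063) - 1*334009/3 = (46583 - 65063) - 334009/3 = -18480 - 334009/3 = -389449/3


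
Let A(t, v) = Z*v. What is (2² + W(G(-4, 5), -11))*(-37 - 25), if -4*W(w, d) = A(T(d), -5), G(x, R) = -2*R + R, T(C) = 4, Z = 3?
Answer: -961/2 ≈ -480.50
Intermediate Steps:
G(x, R) = -R
A(t, v) = 3*v
W(w, d) = 15/4 (W(w, d) = -3*(-5)/4 = -¼*(-15) = 15/4)
(2² + W(G(-4, 5), -11))*(-37 - 25) = (2² + 15/4)*(-37 - 25) = (4 + 15/4)*(-62) = (31/4)*(-62) = -961/2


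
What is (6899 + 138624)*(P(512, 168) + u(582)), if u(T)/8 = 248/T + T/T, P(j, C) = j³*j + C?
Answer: 2910076951795866832/291 ≈ 1.0000e+16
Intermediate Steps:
P(j, C) = C + j⁴ (P(j, C) = j⁴ + C = C + j⁴)
u(T) = 8 + 1984/T (u(T) = 8*(248/T + T/T) = 8*(248/T + 1) = 8*(1 + 248/T) = 8 + 1984/T)
(6899 + 138624)*(P(512, 168) + u(582)) = (6899 + 138624)*((168 + 512⁴) + (8 + 1984/582)) = 145523*((168 + 68719476736) + (8 + 1984*(1/582))) = 145523*(68719476904 + (8 + 992/291)) = 145523*(68719476904 + 3320/291) = 145523*(19997367782384/291) = 2910076951795866832/291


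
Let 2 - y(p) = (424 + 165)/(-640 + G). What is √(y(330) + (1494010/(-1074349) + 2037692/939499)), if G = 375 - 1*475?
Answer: 13*√2949741289220943904986993485/373459430125870 ≈ 1.8906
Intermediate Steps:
G = -100 (G = 375 - 475 = -100)
y(p) = 2069/740 (y(p) = 2 - (424 + 165)/(-640 - 100) = 2 - 589/(-740) = 2 - 589*(-1)/740 = 2 - 1*(-589/740) = 2 + 589/740 = 2069/740)
√(y(330) + (1494010/(-1074349) + 2037692/939499)) = √(2069/740 + (1494010/(-1074349) + 2037692/939499)) = √(2069/740 + (1494010*(-1/1074349) + 2037692*(1/939499))) = √(2069/740 + (-1494010/1074349 + 2037692/939499)) = √(2069/740 + 785571461518/1009349811151) = √(2669667640794739/746918860251740) = 13*√2949741289220943904986993485/373459430125870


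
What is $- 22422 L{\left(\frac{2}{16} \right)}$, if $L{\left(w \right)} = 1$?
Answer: $-22422$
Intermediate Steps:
$- 22422 L{\left(\frac{2}{16} \right)} = \left(-22422\right) 1 = -22422$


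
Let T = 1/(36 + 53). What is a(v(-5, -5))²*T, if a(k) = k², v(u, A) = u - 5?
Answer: 10000/89 ≈ 112.36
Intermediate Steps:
v(u, A) = -5 + u
T = 1/89 ≈ 0.011236
a(v(-5, -5))²*T = ((-5 - 5)²)²*(1/89) = ((-10)²)²*(1/89) = 100²*(1/89) = 10000*(1/89) = 10000/89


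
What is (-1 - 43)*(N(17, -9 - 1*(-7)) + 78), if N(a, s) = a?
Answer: -4180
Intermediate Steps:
(-1 - 43)*(N(17, -9 - 1*(-7)) + 78) = (-1 - 43)*(17 + 78) = -44*95 = -4180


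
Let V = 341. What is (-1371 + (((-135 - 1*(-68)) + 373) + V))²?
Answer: 524176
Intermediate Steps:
(-1371 + (((-135 - 1*(-68)) + 373) + V))² = (-1371 + (((-135 - 1*(-68)) + 373) + 341))² = (-1371 + (((-135 + 68) + 373) + 341))² = (-1371 + ((-67 + 373) + 341))² = (-1371 + (306 + 341))² = (-1371 + 647)² = (-724)² = 524176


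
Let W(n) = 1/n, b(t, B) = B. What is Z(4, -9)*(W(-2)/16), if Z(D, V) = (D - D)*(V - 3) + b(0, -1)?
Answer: 1/32 ≈ 0.031250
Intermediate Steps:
Z(D, V) = -1 (Z(D, V) = (D - D)*(V - 3) - 1 = 0*(-3 + V) - 1 = 0 - 1 = -1)
Z(4, -9)*(W(-2)/16) = -1/((-2)*16) = -(-1)/(2*16) = -1*(-1/32) = 1/32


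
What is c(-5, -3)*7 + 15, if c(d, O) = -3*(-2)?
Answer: 57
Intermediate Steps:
c(d, O) = 6
c(-5, -3)*7 + 15 = 6*7 + 15 = 42 + 15 = 57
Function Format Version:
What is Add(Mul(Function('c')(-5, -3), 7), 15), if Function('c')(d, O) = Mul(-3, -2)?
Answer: 57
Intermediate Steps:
Function('c')(d, O) = 6
Add(Mul(Function('c')(-5, -3), 7), 15) = Add(Mul(6, 7), 15) = Add(42, 15) = 57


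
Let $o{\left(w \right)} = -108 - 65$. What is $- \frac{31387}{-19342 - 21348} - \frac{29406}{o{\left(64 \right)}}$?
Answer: $\frac{1201960091}{7039370} \approx 170.75$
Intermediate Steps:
$o{\left(w \right)} = -173$
$- \frac{31387}{-19342 - 21348} - \frac{29406}{o{\left(64 \right)}} = - \frac{31387}{-19342 - 21348} - \frac{29406}{-173} = - \frac{31387}{-19342 - 21348} - - \frac{29406}{173} = - \frac{31387}{-40690} + \frac{29406}{173} = \left(-31387\right) \left(- \frac{1}{40690}\right) + \frac{29406}{173} = \frac{31387}{40690} + \frac{29406}{173} = \frac{1201960091}{7039370}$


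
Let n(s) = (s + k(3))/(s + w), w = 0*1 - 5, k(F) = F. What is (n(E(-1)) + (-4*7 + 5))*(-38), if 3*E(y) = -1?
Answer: 893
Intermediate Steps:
E(y) = -1/3 (E(y) = (1/3)*(-1) = -1/3)
w = -5 (w = 0 - 5 = -5)
n(s) = (3 + s)/(-5 + s) (n(s) = (s + 3)/(s - 5) = (3 + s)/(-5 + s))
(n(E(-1)) + (-4*7 + 5))*(-38) = ((3 - 1/3)/(-5 - 1/3) + (-4*7 + 5))*(-38) = ((8/3)/(-16/3) + (-28 + 5))*(-38) = (-3/16*8/3 - 23)*(-38) = (-1/2 - 23)*(-38) = -47/2*(-38) = 893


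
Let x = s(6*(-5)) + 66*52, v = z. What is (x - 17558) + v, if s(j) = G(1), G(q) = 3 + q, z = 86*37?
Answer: -10940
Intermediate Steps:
z = 3182
v = 3182
s(j) = 4 (s(j) = 3 + 1 = 4)
x = 3436 (x = 4 + 66*52 = 4 + 3432 = 3436)
(x - 17558) + v = (3436 - 17558) + 3182 = -14122 + 3182 = -10940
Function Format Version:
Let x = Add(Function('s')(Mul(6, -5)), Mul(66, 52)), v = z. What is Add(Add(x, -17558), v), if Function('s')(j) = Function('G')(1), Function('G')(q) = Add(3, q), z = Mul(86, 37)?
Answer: -10940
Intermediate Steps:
z = 3182
v = 3182
Function('s')(j) = 4 (Function('s')(j) = Add(3, 1) = 4)
x = 3436 (x = Add(4, Mul(66, 52)) = Add(4, 3432) = 3436)
Add(Add(x, -17558), v) = Add(Add(3436, -17558), 3182) = Add(-14122, 3182) = -10940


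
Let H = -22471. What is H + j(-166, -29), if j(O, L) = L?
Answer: -22500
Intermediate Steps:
H + j(-166, -29) = -22471 - 29 = -22500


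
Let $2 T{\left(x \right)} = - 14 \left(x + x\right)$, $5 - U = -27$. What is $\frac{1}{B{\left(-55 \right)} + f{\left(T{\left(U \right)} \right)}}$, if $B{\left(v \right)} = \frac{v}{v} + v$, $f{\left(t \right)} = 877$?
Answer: $\frac{1}{823} \approx 0.0012151$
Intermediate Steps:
$U = 32$ ($U = 5 - -27 = 5 + 27 = 32$)
$T{\left(x \right)} = - 14 x$ ($T{\left(x \right)} = \frac{\left(-14\right) \left(x + x\right)}{2} = \frac{\left(-14\right) 2 x}{2} = \frac{\left(-28\right) x}{2} = - 14 x$)
$B{\left(v \right)} = 1 + v$
$\frac{1}{B{\left(-55 \right)} + f{\left(T{\left(U \right)} \right)}} = \frac{1}{\left(1 - 55\right) + 877} = \frac{1}{-54 + 877} = \frac{1}{823}$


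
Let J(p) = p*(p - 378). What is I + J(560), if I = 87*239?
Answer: 122713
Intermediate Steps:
J(p) = p*(-378 + p)
I = 20793
I + J(560) = 20793 + 560*(-378 + 560) = 20793 + 560*182 = 20793 + 101920 = 122713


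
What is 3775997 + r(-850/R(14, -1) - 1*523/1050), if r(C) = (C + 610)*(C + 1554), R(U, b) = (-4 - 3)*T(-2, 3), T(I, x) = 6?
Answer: 11917610069/2500 ≈ 4.7670e+6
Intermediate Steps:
R(U, b) = -42 (R(U, b) = (-4 - 3)*6 = -7*6 = -42)
r(C) = (610 + C)*(1554 + C)
3775997 + r(-850/R(14, -1) - 1*523/1050) = 3775997 + (947940 + (-850/(-42) - 1*523/1050)² + 2164*(-850/(-42) - 1*523/1050)) = 3775997 + (947940 + (-850*(-1/42) - 523*1/1050)² + 2164*(-850*(-1/42) - 523*1/1050)) = 3775997 + (947940 + (425/21 - 523/1050)² + 2164*(425/21 - 523/1050)) = 3775997 + (947940 + (987/50)² + 2164*(987/50)) = 3775997 + (947940 + 974169/2500 + 1067934/25) = 3775997 + 2477617569/2500 = 11917610069/2500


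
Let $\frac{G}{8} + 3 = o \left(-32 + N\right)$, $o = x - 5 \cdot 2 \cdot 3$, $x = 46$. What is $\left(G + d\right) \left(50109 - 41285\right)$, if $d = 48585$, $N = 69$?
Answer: $470292728$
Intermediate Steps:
$o = 16$ ($o = 46 - 5 \cdot 2 \cdot 3 = 46 - 10 \cdot 3 = 46 - 30 = 16$)
$G = 4712$ ($G = -24 + 8 \cdot 16 \left(-32 + 69\right) = -24 + 8 \cdot 16 \cdot 37 = -24 + 8 \cdot 592 = -24 + 4736 = 4712$)
$\left(G + d\right) \left(50109 - 41285\right) = \left(4712 + 48585\right) \left(50109 - 41285\right) = 53297 \cdot 8824 = 470292728$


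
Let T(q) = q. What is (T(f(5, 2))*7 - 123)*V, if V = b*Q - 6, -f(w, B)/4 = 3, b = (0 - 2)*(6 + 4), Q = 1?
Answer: 5382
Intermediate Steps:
b = -20 (b = -2*10 = -20)
f(w, B) = -12 (f(w, B) = -4*3 = -12)
V = -26 (V = -20*1 - 6 = -20 - 6 = -26)
(T(f(5, 2))*7 - 123)*V = (-12*7 - 123)*(-26) = (-84 - 123)*(-26) = -207*(-26) = 5382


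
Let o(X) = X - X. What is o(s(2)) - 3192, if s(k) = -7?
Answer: -3192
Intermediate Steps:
o(X) = 0
o(s(2)) - 3192 = 0 - 3192 = -3192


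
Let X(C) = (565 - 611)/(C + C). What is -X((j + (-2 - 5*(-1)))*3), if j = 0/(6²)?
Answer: 23/9 ≈ 2.5556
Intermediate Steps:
j = 0 (j = 0/36 = 0*(1/36) = 0)
X(C) = -23/C (X(C) = -46*1/(2*C) = -23/C)
-X((j + (-2 - 5*(-1)))*3) = -(-23)/((0 + (-2 - 5*(-1)))*3) = -(-23)/((0 + (-2 + 5))*3) = -(-23)/((0 + 3)*3) = -(-23)/(3*3) = -(-23)/9 = -1*(-23/9) = 23/9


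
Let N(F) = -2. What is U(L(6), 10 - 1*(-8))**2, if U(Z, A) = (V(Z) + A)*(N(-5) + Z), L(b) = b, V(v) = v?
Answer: 9216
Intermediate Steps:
U(Z, A) = (-2 + Z)*(A + Z) (U(Z, A) = (Z + A)*(-2 + Z) = (A + Z)*(-2 + Z) = (-2 + Z)*(A + Z))
U(L(6), 10 - 1*(-8))**2 = (6**2 - 2*(10 - 1*(-8)) - 2*6 + (10 - 1*(-8))*6)**2 = (36 - 2*(10 + 8) - 12 + (10 + 8)*6)**2 = (36 - 2*18 - 12 + 18*6)**2 = (36 - 36 - 12 + 108)**2 = 96**2 = 9216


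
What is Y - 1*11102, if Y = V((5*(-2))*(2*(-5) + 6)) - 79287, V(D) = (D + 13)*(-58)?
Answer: -93463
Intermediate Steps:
V(D) = -754 - 58*D (V(D) = (13 + D)*(-58) = -754 - 58*D)
Y = -82361 (Y = (-754 - 58*5*(-2)*(2*(-5) + 6)) - 79287 = (-754 - (-580)*(-10 + 6)) - 79287 = (-754 - (-580)*(-4)) - 79287 = (-754 - 58*40) - 79287 = (-754 - 2320) - 79287 = -3074 - 79287 = -82361)
Y - 1*11102 = -82361 - 1*11102 = -82361 - 11102 = -93463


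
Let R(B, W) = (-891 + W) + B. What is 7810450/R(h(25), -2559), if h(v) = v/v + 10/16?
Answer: -62483600/27587 ≈ -2265.0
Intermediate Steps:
h(v) = 13/8 (h(v) = 1 + 10*(1/16) = 1 + 5/8 = 13/8)
R(B, W) = -891 + B + W
7810450/R(h(25), -2559) = 7810450/(-891 + 13/8 - 2559) = 7810450/(-27587/8) = 7810450*(-8/27587) = -62483600/27587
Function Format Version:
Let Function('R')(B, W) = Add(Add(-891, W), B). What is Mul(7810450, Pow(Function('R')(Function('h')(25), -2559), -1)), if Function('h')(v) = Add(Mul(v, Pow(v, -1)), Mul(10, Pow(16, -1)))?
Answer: Rational(-62483600, 27587) ≈ -2265.0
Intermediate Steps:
Function('h')(v) = Rational(13, 8) (Function('h')(v) = Add(1, Mul(10, Rational(1, 16))) = Add(1, Rational(5, 8)) = Rational(13, 8))
Function('R')(B, W) = Add(-891, B, W)
Mul(7810450, Pow(Function('R')(Function('h')(25), -2559), -1)) = Mul(7810450, Pow(Add(-891, Rational(13, 8), -2559), -1)) = Mul(7810450, Pow(Rational(-27587, 8), -1)) = Mul(7810450, Rational(-8, 27587)) = Rational(-62483600, 27587)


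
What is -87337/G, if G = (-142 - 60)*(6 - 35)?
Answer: -87337/5858 ≈ -14.909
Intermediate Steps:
G = 5858 (G = -202*(-29) = 5858)
-87337/G = -87337/5858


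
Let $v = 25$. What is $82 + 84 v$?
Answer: $2182$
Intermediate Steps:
$82 + 84 v = 82 + 84 \cdot 25 = 82 + 2100 = 2182$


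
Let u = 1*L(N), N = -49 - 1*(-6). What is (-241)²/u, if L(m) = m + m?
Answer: -58081/86 ≈ -675.36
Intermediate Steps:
N = -43 (N = -49 + 6 = -43)
L(m) = 2*m
u = -86 (u = 1*(2*(-43)) = 1*(-86) = -86)
(-241)²/u = (-241)²/(-86) = 58081*(-1/86) = -58081/86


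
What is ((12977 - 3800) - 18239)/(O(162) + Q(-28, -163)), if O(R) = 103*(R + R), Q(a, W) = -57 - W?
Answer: -4531/16739 ≈ -0.27069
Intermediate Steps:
O(R) = 206*R (O(R) = 103*(2*R) = 206*R)
((12977 - 3800) - 18239)/(O(162) + Q(-28, -163)) = ((12977 - 3800) - 18239)/(206*162 + (-57 - 1*(-163))) = (9177 - 18239)/(33372 + (-57 + 163)) = -9062/(33372 + 106) = -9062/33478 = -9062*1/33478 = -4531/16739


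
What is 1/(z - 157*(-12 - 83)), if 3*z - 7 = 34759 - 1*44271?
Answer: 3/35240 ≈ 8.5131e-5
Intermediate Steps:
z = -9505/3 (z = 7/3 + (34759 - 1*44271)/3 = 7/3 + (34759 - 44271)/3 = 7/3 + (1/3)*(-9512) = 7/3 - 9512/3 = -9505/3 ≈ -3168.3)
1/(z - 157*(-12 - 83)) = 1/(-9505/3 - 157*(-12 - 83)) = 1/(-9505/3 - 157*(-95)) = 1/(-9505/3 + 14915) = 1/(35240/3) = 3/35240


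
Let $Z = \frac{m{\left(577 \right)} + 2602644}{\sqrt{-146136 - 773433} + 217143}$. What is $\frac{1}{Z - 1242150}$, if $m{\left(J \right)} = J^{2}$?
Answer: $- \frac{58569221867530761}{72750967156358154185629} + \frac{2935573 i \sqrt{919569}}{72750967156358154185629} \approx -8.0506 \cdot 10^{-7} + 3.8694 \cdot 10^{-14} i$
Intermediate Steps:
$Z = \frac{2935573}{217143 + i \sqrt{919569}}$ ($Z = \frac{577^{2} + 2602644}{\sqrt{-146136 - 773433} + 217143} = \frac{332929 + 2602644}{\sqrt{-919569} + 217143} = \frac{2935573}{i \sqrt{919569} + 217143} = \frac{2935573}{217143 + i \sqrt{919569}} \approx 13.519 - 0.059701 i$)
$\frac{1}{Z - 1242150} = \frac{1}{\left(\frac{212479709313}{15717334006} - \frac{2935573 i \sqrt{919569}}{47152002018}\right) - 1242150} = \frac{1}{- \frac{19523073955843587}{15717334006} - \frac{2935573 i \sqrt{919569}}{47152002018}}$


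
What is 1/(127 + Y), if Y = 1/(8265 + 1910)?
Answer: 10175/1292226 ≈ 0.0078740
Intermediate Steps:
Y = 1/10175 ≈ 9.8280e-5
1/(127 + Y) = 1/(127 + 1/10175) = 1/(1292226/10175) = 10175/1292226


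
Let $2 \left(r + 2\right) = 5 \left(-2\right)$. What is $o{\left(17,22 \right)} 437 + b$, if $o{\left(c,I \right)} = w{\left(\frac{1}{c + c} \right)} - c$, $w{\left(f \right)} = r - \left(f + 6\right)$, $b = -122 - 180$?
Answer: $- \frac{456445}{34} \approx -13425.0$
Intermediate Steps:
$r = -7$ ($r = -2 + \frac{5 \left(-2\right)}{2} = -2 + \frac{1}{2} \left(-10\right) = -2 - 5 = -7$)
$b = -302$ ($b = -122 - 180 = -302$)
$w{\left(f \right)} = -13 - f$ ($w{\left(f \right)} = -7 - \left(f + 6\right) = -7 - \left(6 + f\right) = -13 - f$)
$o{\left(c,I \right)} = -13 - c - \frac{1}{2 c}$ ($o{\left(c,I \right)} = \left(-13 - \frac{1}{c + c}\right) - c = \left(-13 - \frac{1}{2 c}\right) - c = -13 - c - \frac{1}{2 c}$)
$o{\left(17,22 \right)} 437 + b = \left(-13 - 17 - \frac{1}{2 \cdot 17}\right) 437 - 302 = \left(-13 - 17 - \frac{1}{34}\right) 437 - 302 = \left(- \frac{1021}{34}\right) 437 - 302 = - \frac{446177}{34} - 302 = - \frac{456445}{34}$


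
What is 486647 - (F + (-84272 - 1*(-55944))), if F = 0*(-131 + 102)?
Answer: 514975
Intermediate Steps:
F = 0 (F = 0*(-29) = 0)
486647 - (F + (-84272 - 1*(-55944))) = 486647 - (0 + (-84272 - 1*(-55944))) = 486647 - (0 + (-84272 + 55944)) = 486647 - (0 - 28328) = 486647 - 1*(-28328) = 486647 + 28328 = 514975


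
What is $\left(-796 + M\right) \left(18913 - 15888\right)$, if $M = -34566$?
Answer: $-106970050$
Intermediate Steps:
$\left(-796 + M\right) \left(18913 - 15888\right) = \left(-796 - 34566\right) \left(18913 - 15888\right) = \left(-35362\right) 3025 = -106970050$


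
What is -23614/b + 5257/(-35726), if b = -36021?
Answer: 654271367/1286886246 ≈ 0.50841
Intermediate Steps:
-23614/b + 5257/(-35726) = -23614/(-36021) + 5257/(-35726) = -23614*(-1/36021) + 5257*(-1/35726) = 23614/36021 - 5257/35726 = 654271367/1286886246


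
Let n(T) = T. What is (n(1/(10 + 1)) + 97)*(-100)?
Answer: -106800/11 ≈ -9709.1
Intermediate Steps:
(n(1/(10 + 1)) + 97)*(-100) = (1/(10 + 1) + 97)*(-100) = (1/11 + 97)*(-100) = (1068/11)*(-100) = -106800/11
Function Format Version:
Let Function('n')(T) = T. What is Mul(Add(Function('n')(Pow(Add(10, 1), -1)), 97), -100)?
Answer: Rational(-106800, 11) ≈ -9709.1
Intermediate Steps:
Mul(Add(Function('n')(Pow(Add(10, 1), -1)), 97), -100) = Mul(Add(Pow(Add(10, 1), -1), 97), -100) = Mul(Add(Pow(11, -1), 97), -100) = Mul(Add(Rational(1, 11), 97), -100) = Mul(Rational(1068, 11), -100) = Rational(-106800, 11)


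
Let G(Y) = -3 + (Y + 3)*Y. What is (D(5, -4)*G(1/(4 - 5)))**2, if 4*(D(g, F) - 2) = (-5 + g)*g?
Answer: 100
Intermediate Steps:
D(g, F) = 2 + g*(-5 + g)/4 (D(g, F) = 2 + ((-5 + g)*g)/4 = 2 + (g*(-5 + g))/4 = 2 + g*(-5 + g)/4)
G(Y) = -3 + Y*(3 + Y) (G(Y) = -3 + (3 + Y)*Y = -3 + Y*(3 + Y))
(D(5, -4)*G(1/(4 - 5)))**2 = ((2 - 5/4*5 + (1/4)*5**2)*(-3 + (1/(4 - 5))**2 + 3/(4 - 5)))**2 = ((2 - 25/4 + (1/4)*25)*(-3 + (1/(-1))**2 + 3/(-1)))**2 = ((2 - 25/4 + 25/4)*(-3 + (-1)**2 + 3*(-1)))**2 = (2*(-3 + 1 - 3))**2 = (2*(-5))**2 = (-10)**2 = 100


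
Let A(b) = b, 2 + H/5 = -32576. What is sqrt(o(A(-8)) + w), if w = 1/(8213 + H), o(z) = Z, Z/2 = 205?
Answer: sqrt(9809239320213)/154677 ≈ 20.248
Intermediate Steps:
H = -162890 (H = -10 + 5*(-32576) = -10 - 162880 = -162890)
Z = 410 (Z = 2*205 = 410)
o(z) = 410
w = -1/154677 (w = 1/(8213 - 162890) = 1/(-154677) = -1/154677 ≈ -6.4651e-6)
sqrt(o(A(-8)) + w) = sqrt(410 - 1/154677) = sqrt(63417569/154677) = sqrt(9809239320213)/154677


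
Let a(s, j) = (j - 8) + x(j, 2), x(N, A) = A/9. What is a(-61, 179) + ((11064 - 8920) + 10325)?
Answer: 113762/9 ≈ 12640.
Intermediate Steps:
x(N, A) = A/9 (x(N, A) = A*(⅑) = A/9)
a(s, j) = -70/9 + j (a(s, j) = (j - 8) + (⅑)*2 = (-8 + j) + 2/9 = -70/9 + j)
a(-61, 179) + ((11064 - 8920) + 10325) = (-70/9 + 179) + ((11064 - 8920) + 10325) = 1541/9 + (2144 + 10325) = 1541/9 + 12469 = 113762/9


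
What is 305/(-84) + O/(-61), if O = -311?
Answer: 7519/5124 ≈ 1.4674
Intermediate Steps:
305/(-84) + O/(-61) = 305/(-84) - 311/(-61) = 305*(-1/84) - 311*(-1/61) = -305/84 + 311/61 = 7519/5124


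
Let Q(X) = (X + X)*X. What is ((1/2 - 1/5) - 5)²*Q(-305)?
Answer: 8219689/2 ≈ 4.1098e+6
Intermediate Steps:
Q(X) = 2*X² (Q(X) = (2*X)*X = 2*X²)
((1/2 - 1/5) - 5)²*Q(-305) = ((1/2 - 1/5) - 5)²*(2*(-305)²) = ((1*(½) - 1*⅕) - 5)²*(2*93025) = ((½ - ⅕) - 5)²*186050 = (3/10 - 5)²*186050 = (-47/10)²*186050 = (2209/100)*186050 = 8219689/2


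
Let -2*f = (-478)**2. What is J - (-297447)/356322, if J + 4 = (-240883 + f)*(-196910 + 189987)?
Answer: 292009486384303/118774 ≈ 2.4585e+9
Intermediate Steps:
f = -114242 (f = -1/2*(-478)**2 = -1/2*228484 = -114242)
J = 2458530371 (J = -4 + (-240883 - 114242)*(-196910 + 189987) = -4 - 355125*(-6923) = -4 + 2458530375 = 2458530371)
J - (-297447)/356322 = 2458530371 - (-297447)/356322 = 2458530371 - 1*(-99149/118774) = 2458530371 + 99149/118774 = 292009486384303/118774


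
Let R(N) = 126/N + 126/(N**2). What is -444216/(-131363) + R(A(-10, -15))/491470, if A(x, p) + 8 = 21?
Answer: 376490972094/111334740205 ≈ 3.3816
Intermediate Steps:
A(x, p) = 13 (A(x, p) = -8 + 21 = 13)
R(N) = 126/N + 126/N**2
-444216/(-131363) + R(A(-10, -15))/491470 = -444216/(-131363) + (126*(1 + 13)/13**2)/491470 = -444216*(-1/131363) + (126*(1/169)*14)*(1/491470) = 444216/131363 + (1764/169)*(1/491470) = 444216/131363 + 18/847535 = 376490972094/111334740205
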